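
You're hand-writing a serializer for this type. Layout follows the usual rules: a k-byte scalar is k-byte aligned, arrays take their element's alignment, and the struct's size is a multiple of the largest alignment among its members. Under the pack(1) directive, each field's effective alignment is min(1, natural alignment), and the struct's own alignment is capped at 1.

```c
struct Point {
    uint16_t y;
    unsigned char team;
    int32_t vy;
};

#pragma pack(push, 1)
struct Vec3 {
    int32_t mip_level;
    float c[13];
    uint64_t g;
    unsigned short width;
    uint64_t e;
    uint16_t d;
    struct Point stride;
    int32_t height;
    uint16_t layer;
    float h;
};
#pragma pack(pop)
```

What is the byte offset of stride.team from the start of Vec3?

78

Point: @0: y [2B, align 2] → 2; @2: team [1B, align 1] → 3; +1 pad (align 4); @4: vy [4B, align 4] → 8; size 8, align 4
@0: mip_level [4B, align 1] → 4
@4: c [52B, align 1] → 56
@56: g [8B, align 1] → 64
@64: width [2B, align 1] → 66
@66: e [8B, align 1] → 74
@74: d [2B, align 1] → 76
@76: stride [8B, align 1] → 84
within Point: team at 2
76 + 2 = 78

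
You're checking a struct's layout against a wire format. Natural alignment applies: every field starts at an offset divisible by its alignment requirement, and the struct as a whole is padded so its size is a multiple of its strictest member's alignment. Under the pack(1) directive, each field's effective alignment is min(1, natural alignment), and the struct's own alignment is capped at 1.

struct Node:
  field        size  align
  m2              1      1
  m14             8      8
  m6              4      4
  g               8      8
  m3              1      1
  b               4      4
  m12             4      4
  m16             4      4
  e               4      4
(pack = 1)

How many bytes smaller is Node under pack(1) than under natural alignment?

natural layout:
  m2 at 0 (size 1, align 1) → ends 1
  pad 7 to align 8 for m14
  m14 at 8 (size 8, align 8) → ends 16
  m6 at 16 (size 4, align 4) → ends 20
  pad 4 to align 8 for g
  g at 24 (size 8, align 8) → ends 32
  m3 at 32 (size 1, align 1) → ends 33
  pad 3 to align 4 for b
  b at 36 (size 4, align 4) → ends 40
  m12 at 40 (size 4, align 4) → ends 44
  m16 at 44 (size 4, align 4) → ends 48
  e at 48 (size 4, align 4) → ends 52
  tail pad 4 to reach multiple of 8
  total 56 bytes, alignment 8
packed(1) layout:
  m2 at 0 (size 1, align 1) → ends 1
  m14 at 1 (size 8, align 1) → ends 9
  m6 at 9 (size 4, align 1) → ends 13
  g at 13 (size 8, align 1) → ends 21
  m3 at 21 (size 1, align 1) → ends 22
  b at 22 (size 4, align 1) → ends 26
  m12 at 26 (size 4, align 1) → ends 30
  m16 at 30 (size 4, align 1) → ends 34
  e at 34 (size 4, align 1) → ends 38
  total 38 bytes, alignment 1
56 − 38 = 18

18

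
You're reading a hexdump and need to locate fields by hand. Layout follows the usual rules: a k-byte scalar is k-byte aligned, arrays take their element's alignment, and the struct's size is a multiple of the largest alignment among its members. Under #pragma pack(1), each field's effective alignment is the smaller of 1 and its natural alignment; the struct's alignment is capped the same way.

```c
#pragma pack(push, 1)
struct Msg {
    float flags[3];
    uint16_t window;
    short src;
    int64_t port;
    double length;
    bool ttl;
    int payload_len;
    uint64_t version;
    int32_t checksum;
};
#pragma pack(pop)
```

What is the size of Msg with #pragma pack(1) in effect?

@0: flags [12B, align 1] → 12
@12: window [2B, align 1] → 14
@14: src [2B, align 1] → 16
@16: port [8B, align 1] → 24
@24: length [8B, align 1] → 32
@32: ttl [1B, align 1] → 33
@33: payload_len [4B, align 1] → 37
@37: version [8B, align 1] → 45
@45: checksum [4B, align 1] → 49
size 49, align 1

49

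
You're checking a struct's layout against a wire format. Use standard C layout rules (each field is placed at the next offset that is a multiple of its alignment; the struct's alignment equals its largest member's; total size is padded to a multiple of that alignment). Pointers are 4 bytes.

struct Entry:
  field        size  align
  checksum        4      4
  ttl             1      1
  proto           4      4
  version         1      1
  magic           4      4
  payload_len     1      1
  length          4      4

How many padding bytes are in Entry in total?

9

0..4  checksum  (4B, 4-aligned)
4..5  ttl  (1B, 1-aligned)
5..8  -- padding (3B)
8..12  proto  (4B, 4-aligned)
12..13  version  (1B, 1-aligned)
13..16  -- padding (3B)
16..20  magic  (4B, 4-aligned)
20..21  payload_len  (1B, 1-aligned)
21..24  -- padding (3B)
24..28  length  (4B, 4-aligned)
sizeof = 28, alignof = 4
data bytes 19, size 28 → padding 9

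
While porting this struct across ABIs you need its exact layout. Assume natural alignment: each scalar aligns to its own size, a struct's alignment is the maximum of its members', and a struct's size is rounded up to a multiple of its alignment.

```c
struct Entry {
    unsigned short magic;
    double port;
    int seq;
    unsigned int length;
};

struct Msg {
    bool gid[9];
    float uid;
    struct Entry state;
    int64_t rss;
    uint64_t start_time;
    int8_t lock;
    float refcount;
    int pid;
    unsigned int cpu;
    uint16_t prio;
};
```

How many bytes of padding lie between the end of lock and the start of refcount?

3

Entry: @0: magic [2B, align 2] → 2; +6 pad (align 8); @8: port [8B, align 8] → 16; @16: seq [4B, align 4] → 20; @20: length [4B, align 4] → 24; size 24, align 8
@0: gid [9B, align 1] → 9
+3 pad (align 4)
@12: uid [4B, align 4] → 16
@16: state [24B, align 8] → 40
@40: rss [8B, align 8] → 48
@48: start_time [8B, align 8] → 56
@56: lock [1B, align 1] → 57
+3 pad (align 4)
@60: refcount [4B, align 4] → 64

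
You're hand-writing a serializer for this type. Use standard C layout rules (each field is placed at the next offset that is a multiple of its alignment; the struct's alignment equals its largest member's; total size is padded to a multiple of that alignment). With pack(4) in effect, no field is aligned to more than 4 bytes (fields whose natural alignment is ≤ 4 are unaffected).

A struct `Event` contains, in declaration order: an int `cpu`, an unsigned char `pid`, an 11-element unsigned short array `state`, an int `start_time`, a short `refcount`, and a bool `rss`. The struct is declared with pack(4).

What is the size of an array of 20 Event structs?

720

@0: cpu [4B, align 4] → 4
@4: pid [1B, align 1] → 5
+1 pad (align 2)
@6: state [22B, align 2] → 28
@28: start_time [4B, align 4] → 32
@32: refcount [2B, align 2] → 34
@34: rss [1B, align 1] → 35
+1 tail pad (align 4)
size 36, align 4
array of 20: 20 × 36 = 720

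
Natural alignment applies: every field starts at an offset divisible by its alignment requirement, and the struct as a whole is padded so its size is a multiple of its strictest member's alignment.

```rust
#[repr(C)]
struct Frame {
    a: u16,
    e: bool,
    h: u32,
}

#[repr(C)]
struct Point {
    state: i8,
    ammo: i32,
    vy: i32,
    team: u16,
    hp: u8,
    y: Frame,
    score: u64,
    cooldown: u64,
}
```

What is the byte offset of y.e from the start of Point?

Frame: 0..2  a  (2B, 2-aligned); 2..3  e  (1B, 1-aligned); 3..4  -- padding (1B); 4..8  h  (4B, 4-aligned); sizeof = 8, alignof = 4
0..1  state  (1B, 1-aligned)
1..4  -- padding (3B)
4..8  ammo  (4B, 4-aligned)
8..12  vy  (4B, 4-aligned)
12..14  team  (2B, 2-aligned)
14..15  hp  (1B, 1-aligned)
15..16  -- padding (1B)
16..24  y  (8B, 4-aligned)
within Frame: e at 2
16 + 2 = 18

18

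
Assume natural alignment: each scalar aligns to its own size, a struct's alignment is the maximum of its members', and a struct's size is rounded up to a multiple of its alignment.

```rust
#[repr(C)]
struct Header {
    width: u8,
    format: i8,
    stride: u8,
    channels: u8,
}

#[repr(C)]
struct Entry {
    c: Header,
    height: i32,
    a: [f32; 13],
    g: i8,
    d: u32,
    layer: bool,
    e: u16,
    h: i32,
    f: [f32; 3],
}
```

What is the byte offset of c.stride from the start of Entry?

2

Header: @0: width [1B, align 1] → 1; @1: format [1B, align 1] → 2; @2: stride [1B, align 1] → 3; @3: channels [1B, align 1] → 4; size 4, align 1
@0: c [4B, align 1] → 4
within Header: stride at 2
0 + 2 = 2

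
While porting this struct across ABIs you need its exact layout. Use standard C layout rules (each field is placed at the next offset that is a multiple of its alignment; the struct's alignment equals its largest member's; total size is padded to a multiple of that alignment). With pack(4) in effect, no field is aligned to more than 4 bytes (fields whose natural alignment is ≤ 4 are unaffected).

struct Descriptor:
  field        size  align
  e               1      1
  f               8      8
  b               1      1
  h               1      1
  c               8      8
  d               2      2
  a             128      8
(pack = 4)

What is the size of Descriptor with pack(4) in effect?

156

e at 0 (size 1, align 1) → ends 1
pad 3 to align 4 for f
f at 4 (size 8, align 4) → ends 12
b at 12 (size 1, align 1) → ends 13
h at 13 (size 1, align 1) → ends 14
pad 2 to align 4 for c
c at 16 (size 8, align 4) → ends 24
d at 24 (size 2, align 2) → ends 26
pad 2 to align 4 for a
a at 28 (size 128, align 4) → ends 156
total 156 bytes, alignment 4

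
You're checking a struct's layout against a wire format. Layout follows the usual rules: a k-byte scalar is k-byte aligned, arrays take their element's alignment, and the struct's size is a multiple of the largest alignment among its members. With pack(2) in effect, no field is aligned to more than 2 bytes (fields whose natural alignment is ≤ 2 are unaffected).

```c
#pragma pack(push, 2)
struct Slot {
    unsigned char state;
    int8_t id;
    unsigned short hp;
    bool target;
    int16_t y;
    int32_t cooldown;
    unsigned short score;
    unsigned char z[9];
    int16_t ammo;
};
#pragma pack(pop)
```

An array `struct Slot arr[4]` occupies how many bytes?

0..1  state  (1B, 1-aligned)
1..2  id  (1B, 1-aligned)
2..4  hp  (2B, 2-aligned)
4..5  target  (1B, 1-aligned)
5..6  -- padding (1B)
6..8  y  (2B, 2-aligned)
8..12  cooldown  (4B, 2-aligned)
12..14  score  (2B, 2-aligned)
14..23  z  (9B, 1-aligned)
23..24  -- padding (1B)
24..26  ammo  (2B, 2-aligned)
sizeof = 26, alignof = 2
array of 4: 4 × 26 = 104

104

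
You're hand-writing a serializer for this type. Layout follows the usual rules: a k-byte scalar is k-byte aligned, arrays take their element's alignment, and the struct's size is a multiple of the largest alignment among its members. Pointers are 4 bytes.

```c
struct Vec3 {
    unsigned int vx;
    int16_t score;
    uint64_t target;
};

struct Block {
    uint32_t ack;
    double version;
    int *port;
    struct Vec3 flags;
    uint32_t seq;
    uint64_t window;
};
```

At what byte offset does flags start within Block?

Vec3: @0: vx [4B, align 4] → 4; @4: score [2B, align 2] → 6; +2 pad (align 8); @8: target [8B, align 8] → 16; size 16, align 8
@0: ack [4B, align 4] → 4
+4 pad (align 8)
@8: version [8B, align 8] → 16
@16: port [4B, align 4] → 20
+4 pad (align 8)
@24: flags [16B, align 8] → 40

24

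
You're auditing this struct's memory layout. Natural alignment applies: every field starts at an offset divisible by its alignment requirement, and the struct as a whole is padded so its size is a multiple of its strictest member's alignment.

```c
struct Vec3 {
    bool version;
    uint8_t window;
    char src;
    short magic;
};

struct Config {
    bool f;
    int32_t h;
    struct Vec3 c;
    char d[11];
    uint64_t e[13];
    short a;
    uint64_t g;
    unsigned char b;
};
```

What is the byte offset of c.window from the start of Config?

Vec3: 0..1  version  (1B, 1-aligned); 1..2  window  (1B, 1-aligned); 2..3  src  (1B, 1-aligned); 3..4  -- padding (1B); 4..6  magic  (2B, 2-aligned); sizeof = 6, alignof = 2
0..1  f  (1B, 1-aligned)
1..4  -- padding (3B)
4..8  h  (4B, 4-aligned)
8..14  c  (6B, 2-aligned)
within Vec3: window at 1
8 + 1 = 9

9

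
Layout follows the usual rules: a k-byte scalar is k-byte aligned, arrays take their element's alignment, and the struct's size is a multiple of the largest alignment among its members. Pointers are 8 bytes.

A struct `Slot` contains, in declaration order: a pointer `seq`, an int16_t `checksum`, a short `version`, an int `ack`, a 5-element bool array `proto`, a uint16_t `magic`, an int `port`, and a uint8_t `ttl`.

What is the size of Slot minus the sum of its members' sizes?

4

0..8  seq  (8B, 8-aligned)
8..10  checksum  (2B, 2-aligned)
10..12  version  (2B, 2-aligned)
12..16  ack  (4B, 4-aligned)
16..21  proto  (5B, 1-aligned)
21..22  -- padding (1B)
22..24  magic  (2B, 2-aligned)
24..28  port  (4B, 4-aligned)
28..29  ttl  (1B, 1-aligned)
29..32  -- tail padding (3B)
sizeof = 32, alignof = 8
data bytes 28, size 32 → padding 4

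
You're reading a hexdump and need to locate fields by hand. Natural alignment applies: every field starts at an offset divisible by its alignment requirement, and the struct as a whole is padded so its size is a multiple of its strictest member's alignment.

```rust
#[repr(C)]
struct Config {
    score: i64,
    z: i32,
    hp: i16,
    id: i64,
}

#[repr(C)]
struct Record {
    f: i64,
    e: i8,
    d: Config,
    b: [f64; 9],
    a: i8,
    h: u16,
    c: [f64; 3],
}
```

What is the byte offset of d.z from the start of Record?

24

Config: 0..8  score  (8B, 8-aligned); 8..12  z  (4B, 4-aligned); 12..14  hp  (2B, 2-aligned); 14..16  -- padding (2B); 16..24  id  (8B, 8-aligned); sizeof = 24, alignof = 8
0..8  f  (8B, 8-aligned)
8..9  e  (1B, 1-aligned)
9..16  -- padding (7B)
16..40  d  (24B, 8-aligned)
within Config: z at 8
16 + 8 = 24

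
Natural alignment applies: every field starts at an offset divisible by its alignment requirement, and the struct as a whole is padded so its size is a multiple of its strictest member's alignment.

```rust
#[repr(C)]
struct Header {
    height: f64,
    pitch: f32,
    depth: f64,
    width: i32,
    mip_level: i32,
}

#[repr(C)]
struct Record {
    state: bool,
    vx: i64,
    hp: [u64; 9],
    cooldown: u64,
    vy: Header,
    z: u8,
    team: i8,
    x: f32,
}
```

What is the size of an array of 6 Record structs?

816

Header: height at 0 (size 8, align 8) → ends 8; pitch at 8 (size 4, align 4) → ends 12; pad 4 to align 8 for depth; depth at 16 (size 8, align 8) → ends 24; width at 24 (size 4, align 4) → ends 28; mip_level at 28 (size 4, align 4) → ends 32; total 32 bytes, alignment 8
state at 0 (size 1, align 1) → ends 1
pad 7 to align 8 for vx
vx at 8 (size 8, align 8) → ends 16
hp at 16 (size 72, align 8) → ends 88
cooldown at 88 (size 8, align 8) → ends 96
vy at 96 (size 32, align 8) → ends 128
z at 128 (size 1, align 1) → ends 129
team at 129 (size 1, align 1) → ends 130
pad 2 to align 4 for x
x at 132 (size 4, align 4) → ends 136
total 136 bytes, alignment 8
array of 6: 6 × 136 = 816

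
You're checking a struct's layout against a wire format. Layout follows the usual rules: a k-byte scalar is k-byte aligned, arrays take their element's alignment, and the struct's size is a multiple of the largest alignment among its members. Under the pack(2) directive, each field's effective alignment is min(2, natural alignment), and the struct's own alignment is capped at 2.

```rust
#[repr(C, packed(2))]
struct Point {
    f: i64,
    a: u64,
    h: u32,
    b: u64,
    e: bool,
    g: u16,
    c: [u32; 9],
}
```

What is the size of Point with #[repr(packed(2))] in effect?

68

0..8  f  (8B, 2-aligned)
8..16  a  (8B, 2-aligned)
16..20  h  (4B, 2-aligned)
20..28  b  (8B, 2-aligned)
28..29  e  (1B, 1-aligned)
29..30  -- padding (1B)
30..32  g  (2B, 2-aligned)
32..68  c  (36B, 2-aligned)
sizeof = 68, alignof = 2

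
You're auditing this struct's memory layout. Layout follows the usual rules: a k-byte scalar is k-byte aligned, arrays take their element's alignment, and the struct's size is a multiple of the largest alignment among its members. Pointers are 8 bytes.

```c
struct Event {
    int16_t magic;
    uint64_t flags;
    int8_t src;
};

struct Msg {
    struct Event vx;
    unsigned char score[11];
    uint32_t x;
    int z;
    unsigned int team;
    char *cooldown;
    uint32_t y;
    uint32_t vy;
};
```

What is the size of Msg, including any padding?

64 bytes

Event: 0..2  magic  (2B, 2-aligned); 2..8  -- padding (6B); 8..16  flags  (8B, 8-aligned); 16..17  src  (1B, 1-aligned); 17..24  -- tail padding (7B); sizeof = 24, alignof = 8
0..24  vx  (24B, 8-aligned)
24..35  score  (11B, 1-aligned)
35..36  -- padding (1B)
36..40  x  (4B, 4-aligned)
40..44  z  (4B, 4-aligned)
44..48  team  (4B, 4-aligned)
48..56  cooldown  (8B, 8-aligned)
56..60  y  (4B, 4-aligned)
60..64  vy  (4B, 4-aligned)
sizeof = 64, alignof = 8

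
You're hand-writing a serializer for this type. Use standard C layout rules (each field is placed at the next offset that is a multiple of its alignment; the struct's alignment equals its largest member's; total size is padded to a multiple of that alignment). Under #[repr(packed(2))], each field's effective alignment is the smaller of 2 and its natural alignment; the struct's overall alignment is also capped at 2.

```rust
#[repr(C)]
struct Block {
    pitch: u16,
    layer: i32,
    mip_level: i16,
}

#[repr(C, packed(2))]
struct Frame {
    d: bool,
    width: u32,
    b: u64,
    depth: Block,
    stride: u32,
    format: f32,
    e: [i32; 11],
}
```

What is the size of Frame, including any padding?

Block: 0..2  pitch  (2B, 2-aligned); 2..4  -- padding (2B); 4..8  layer  (4B, 4-aligned); 8..10  mip_level  (2B, 2-aligned); 10..12  -- tail padding (2B); sizeof = 12, alignof = 4
0..1  d  (1B, 1-aligned)
1..2  -- padding (1B)
2..6  width  (4B, 2-aligned)
6..14  b  (8B, 2-aligned)
14..26  depth  (12B, 2-aligned)
26..30  stride  (4B, 2-aligned)
30..34  format  (4B, 2-aligned)
34..78  e  (44B, 2-aligned)
sizeof = 78, alignof = 2

78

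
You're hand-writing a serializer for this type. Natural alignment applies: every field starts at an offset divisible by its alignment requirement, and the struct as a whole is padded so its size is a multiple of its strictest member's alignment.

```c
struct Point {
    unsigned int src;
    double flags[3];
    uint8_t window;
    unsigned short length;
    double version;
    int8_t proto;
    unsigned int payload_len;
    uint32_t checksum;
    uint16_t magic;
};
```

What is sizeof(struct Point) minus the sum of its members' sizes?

14

src at 0 (size 4, align 4) → ends 4
pad 4 to align 8 for flags
flags at 8 (size 24, align 8) → ends 32
window at 32 (size 1, align 1) → ends 33
pad 1 to align 2 for length
length at 34 (size 2, align 2) → ends 36
pad 4 to align 8 for version
version at 40 (size 8, align 8) → ends 48
proto at 48 (size 1, align 1) → ends 49
pad 3 to align 4 for payload_len
payload_len at 52 (size 4, align 4) → ends 56
checksum at 56 (size 4, align 4) → ends 60
magic at 60 (size 2, align 2) → ends 62
tail pad 2 to reach multiple of 8
total 64 bytes, alignment 8
data bytes 50, size 64 → padding 14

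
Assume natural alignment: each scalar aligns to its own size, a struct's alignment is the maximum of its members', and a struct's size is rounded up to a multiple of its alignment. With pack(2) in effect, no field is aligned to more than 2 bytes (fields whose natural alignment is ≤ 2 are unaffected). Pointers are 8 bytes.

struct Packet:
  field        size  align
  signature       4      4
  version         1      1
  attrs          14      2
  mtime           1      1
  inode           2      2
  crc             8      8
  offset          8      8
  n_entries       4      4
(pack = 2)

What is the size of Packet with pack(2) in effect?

44

signature at 0 (size 4, align 2) → ends 4
version at 4 (size 1, align 1) → ends 5
pad 1 to align 2 for attrs
attrs at 6 (size 14, align 2) → ends 20
mtime at 20 (size 1, align 1) → ends 21
pad 1 to align 2 for inode
inode at 22 (size 2, align 2) → ends 24
crc at 24 (size 8, align 2) → ends 32
offset at 32 (size 8, align 2) → ends 40
n_entries at 40 (size 4, align 2) → ends 44
total 44 bytes, alignment 2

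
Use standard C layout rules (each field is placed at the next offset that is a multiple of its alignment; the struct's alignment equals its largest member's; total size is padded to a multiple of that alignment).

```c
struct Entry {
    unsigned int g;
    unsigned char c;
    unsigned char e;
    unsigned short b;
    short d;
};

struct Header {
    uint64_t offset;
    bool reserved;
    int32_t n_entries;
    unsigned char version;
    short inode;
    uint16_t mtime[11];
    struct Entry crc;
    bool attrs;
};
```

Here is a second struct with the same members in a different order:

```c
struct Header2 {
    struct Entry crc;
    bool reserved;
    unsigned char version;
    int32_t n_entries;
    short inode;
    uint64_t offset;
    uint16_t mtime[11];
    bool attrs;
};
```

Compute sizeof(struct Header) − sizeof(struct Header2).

Entry: @0: g [4B, align 4] → 4; @4: c [1B, align 1] → 5; @5: e [1B, align 1] → 6; @6: b [2B, align 2] → 8; @8: d [2B, align 2] → 10; +2 tail pad (align 4); size 12, align 4
@0: offset [8B, align 8] → 8
@8: reserved [1B, align 1] → 9
+3 pad (align 4)
@12: n_entries [4B, align 4] → 16
@16: version [1B, align 1] → 17
+1 pad (align 2)
@18: inode [2B, align 2] → 20
@20: mtime [22B, align 2] → 42
+2 pad (align 4)
@44: crc [12B, align 4] → 56
@56: attrs [1B, align 1] → 57
+7 tail pad (align 8)
size 64, align 8
— Header2 —
@0: crc [12B, align 4] → 12
@12: reserved [1B, align 1] → 13
@13: version [1B, align 1] → 14
+2 pad (align 4)
@16: n_entries [4B, align 4] → 20
@20: inode [2B, align 2] → 22
+2 pad (align 8)
@24: offset [8B, align 8] → 32
@32: mtime [22B, align 2] → 54
@54: attrs [1B, align 1] → 55
+1 tail pad (align 8)
size 56, align 8
64 − 56 = 8

8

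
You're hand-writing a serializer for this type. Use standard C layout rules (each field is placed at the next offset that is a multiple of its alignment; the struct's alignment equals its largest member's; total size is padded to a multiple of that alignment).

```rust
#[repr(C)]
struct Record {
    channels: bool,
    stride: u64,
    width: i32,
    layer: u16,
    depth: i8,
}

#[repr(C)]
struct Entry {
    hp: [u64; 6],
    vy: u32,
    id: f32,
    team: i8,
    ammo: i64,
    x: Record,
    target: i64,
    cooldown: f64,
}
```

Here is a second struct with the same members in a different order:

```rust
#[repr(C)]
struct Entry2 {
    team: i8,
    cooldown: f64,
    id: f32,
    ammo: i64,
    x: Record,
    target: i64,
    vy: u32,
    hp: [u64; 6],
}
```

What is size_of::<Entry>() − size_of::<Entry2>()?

-8

Record: 0..1  channels  (1B, 1-aligned); 1..8  -- padding (7B); 8..16  stride  (8B, 8-aligned); 16..20  width  (4B, 4-aligned); 20..22  layer  (2B, 2-aligned); 22..23  depth  (1B, 1-aligned); 23..24  -- tail padding (1B); sizeof = 24, alignof = 8
0..48  hp  (48B, 8-aligned)
48..52  vy  (4B, 4-aligned)
52..56  id  (4B, 4-aligned)
56..57  team  (1B, 1-aligned)
57..64  -- padding (7B)
64..72  ammo  (8B, 8-aligned)
72..96  x  (24B, 8-aligned)
96..104  target  (8B, 8-aligned)
104..112  cooldown  (8B, 8-aligned)
sizeof = 112, alignof = 8
— Entry2 —
0..1  team  (1B, 1-aligned)
1..8  -- padding (7B)
8..16  cooldown  (8B, 8-aligned)
16..20  id  (4B, 4-aligned)
20..24  -- padding (4B)
24..32  ammo  (8B, 8-aligned)
32..56  x  (24B, 8-aligned)
56..64  target  (8B, 8-aligned)
64..68  vy  (4B, 4-aligned)
68..72  -- padding (4B)
72..120  hp  (48B, 8-aligned)
sizeof = 120, alignof = 8
112 − 120 = -8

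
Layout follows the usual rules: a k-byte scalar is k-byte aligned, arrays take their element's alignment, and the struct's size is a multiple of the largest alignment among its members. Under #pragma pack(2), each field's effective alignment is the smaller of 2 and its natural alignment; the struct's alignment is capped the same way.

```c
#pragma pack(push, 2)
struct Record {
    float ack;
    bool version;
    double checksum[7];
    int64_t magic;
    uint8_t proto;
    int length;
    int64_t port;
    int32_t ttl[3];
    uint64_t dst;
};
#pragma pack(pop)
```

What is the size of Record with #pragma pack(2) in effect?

104

ack at 0 (size 4, align 2) → ends 4
version at 4 (size 1, align 1) → ends 5
pad 1 to align 2 for checksum
checksum at 6 (size 56, align 2) → ends 62
magic at 62 (size 8, align 2) → ends 70
proto at 70 (size 1, align 1) → ends 71
pad 1 to align 2 for length
length at 72 (size 4, align 2) → ends 76
port at 76 (size 8, align 2) → ends 84
ttl at 84 (size 12, align 2) → ends 96
dst at 96 (size 8, align 2) → ends 104
total 104 bytes, alignment 2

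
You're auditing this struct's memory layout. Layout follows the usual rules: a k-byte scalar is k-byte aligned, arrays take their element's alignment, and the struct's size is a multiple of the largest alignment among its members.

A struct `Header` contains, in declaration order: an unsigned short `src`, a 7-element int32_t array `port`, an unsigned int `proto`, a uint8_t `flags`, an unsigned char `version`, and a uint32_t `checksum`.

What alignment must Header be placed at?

member alignments: src=2, port=4, proto=4, flags=1, version=1, checksum=4
max = 4

4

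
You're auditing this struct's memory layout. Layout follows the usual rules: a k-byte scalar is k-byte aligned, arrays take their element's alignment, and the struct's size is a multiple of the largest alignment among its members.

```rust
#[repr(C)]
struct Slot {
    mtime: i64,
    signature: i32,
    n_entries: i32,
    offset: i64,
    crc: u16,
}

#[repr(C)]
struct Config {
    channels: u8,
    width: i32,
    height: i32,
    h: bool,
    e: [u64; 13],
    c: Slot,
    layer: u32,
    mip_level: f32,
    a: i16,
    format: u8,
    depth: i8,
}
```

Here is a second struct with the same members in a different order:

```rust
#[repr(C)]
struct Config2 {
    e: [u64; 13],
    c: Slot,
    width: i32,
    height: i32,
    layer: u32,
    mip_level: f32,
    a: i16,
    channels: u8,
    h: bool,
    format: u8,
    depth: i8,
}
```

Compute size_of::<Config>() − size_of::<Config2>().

8

Slot: @0: mtime [8B, align 8] → 8; @8: signature [4B, align 4] → 12; @12: n_entries [4B, align 4] → 16; @16: offset [8B, align 8] → 24; @24: crc [2B, align 2] → 26; +6 tail pad (align 8); size 32, align 8
@0: channels [1B, align 1] → 1
+3 pad (align 4)
@4: width [4B, align 4] → 8
@8: height [4B, align 4] → 12
@12: h [1B, align 1] → 13
+3 pad (align 8)
@16: e [104B, align 8] → 120
@120: c [32B, align 8] → 152
@152: layer [4B, align 4] → 156
@156: mip_level [4B, align 4] → 160
@160: a [2B, align 2] → 162
@162: format [1B, align 1] → 163
@163: depth [1B, align 1] → 164
+4 tail pad (align 8)
size 168, align 8
— Config2 —
@0: e [104B, align 8] → 104
@104: c [32B, align 8] → 136
@136: width [4B, align 4] → 140
@140: height [4B, align 4] → 144
@144: layer [4B, align 4] → 148
@148: mip_level [4B, align 4] → 152
@152: a [2B, align 2] → 154
@154: channels [1B, align 1] → 155
@155: h [1B, align 1] → 156
@156: format [1B, align 1] → 157
@157: depth [1B, align 1] → 158
+2 tail pad (align 8)
size 160, align 8
168 − 160 = 8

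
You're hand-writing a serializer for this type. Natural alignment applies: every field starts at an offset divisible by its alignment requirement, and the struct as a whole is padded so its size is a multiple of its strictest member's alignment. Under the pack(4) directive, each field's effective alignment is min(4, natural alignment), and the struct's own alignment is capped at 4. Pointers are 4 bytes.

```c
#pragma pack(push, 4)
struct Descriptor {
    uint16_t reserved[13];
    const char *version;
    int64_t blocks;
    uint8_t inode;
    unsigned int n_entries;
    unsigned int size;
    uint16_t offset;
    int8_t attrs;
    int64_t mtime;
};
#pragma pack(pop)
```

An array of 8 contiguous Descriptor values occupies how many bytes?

@0: reserved [26B, align 2] → 26
+2 pad (align 4)
@28: version [4B, align 4] → 32
@32: blocks [8B, align 4] → 40
@40: inode [1B, align 1] → 41
+3 pad (align 4)
@44: n_entries [4B, align 4] → 48
@48: size [4B, align 4] → 52
@52: offset [2B, align 2] → 54
@54: attrs [1B, align 1] → 55
+1 pad (align 4)
@56: mtime [8B, align 4] → 64
size 64, align 4
array of 8: 8 × 64 = 512

512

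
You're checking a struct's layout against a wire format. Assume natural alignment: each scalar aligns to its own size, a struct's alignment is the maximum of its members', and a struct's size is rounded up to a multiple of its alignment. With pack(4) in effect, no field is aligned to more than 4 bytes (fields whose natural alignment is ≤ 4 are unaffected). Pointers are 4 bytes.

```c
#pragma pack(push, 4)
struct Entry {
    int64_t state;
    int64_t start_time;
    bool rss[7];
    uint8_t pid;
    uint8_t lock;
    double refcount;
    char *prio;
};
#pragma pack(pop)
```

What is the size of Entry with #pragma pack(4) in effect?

state at 0 (size 8, align 4) → ends 8
start_time at 8 (size 8, align 4) → ends 16
rss at 16 (size 7, align 1) → ends 23
pid at 23 (size 1, align 1) → ends 24
lock at 24 (size 1, align 1) → ends 25
pad 3 to align 4 for refcount
refcount at 28 (size 8, align 4) → ends 36
prio at 36 (size 4, align 4) → ends 40
total 40 bytes, alignment 4

40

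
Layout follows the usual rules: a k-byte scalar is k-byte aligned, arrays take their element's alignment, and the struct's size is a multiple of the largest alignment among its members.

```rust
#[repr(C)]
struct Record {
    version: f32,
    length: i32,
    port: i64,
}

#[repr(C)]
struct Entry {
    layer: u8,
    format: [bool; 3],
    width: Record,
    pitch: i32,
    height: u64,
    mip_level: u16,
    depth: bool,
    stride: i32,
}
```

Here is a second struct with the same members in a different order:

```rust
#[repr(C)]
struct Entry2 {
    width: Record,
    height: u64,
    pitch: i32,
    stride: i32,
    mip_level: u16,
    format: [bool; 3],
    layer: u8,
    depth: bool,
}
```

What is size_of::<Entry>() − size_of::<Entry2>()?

Record: @0: version [4B, align 4] → 4; @4: length [4B, align 4] → 8; @8: port [8B, align 8] → 16; size 16, align 8
@0: layer [1B, align 1] → 1
@1: format [3B, align 1] → 4
+4 pad (align 8)
@8: width [16B, align 8] → 24
@24: pitch [4B, align 4] → 28
+4 pad (align 8)
@32: height [8B, align 8] → 40
@40: mip_level [2B, align 2] → 42
@42: depth [1B, align 1] → 43
+1 pad (align 4)
@44: stride [4B, align 4] → 48
size 48, align 8
— Entry2 —
@0: width [16B, align 8] → 16
@16: height [8B, align 8] → 24
@24: pitch [4B, align 4] → 28
@28: stride [4B, align 4] → 32
@32: mip_level [2B, align 2] → 34
@34: format [3B, align 1] → 37
@37: layer [1B, align 1] → 38
@38: depth [1B, align 1] → 39
+1 tail pad (align 8)
size 40, align 8
48 − 40 = 8

8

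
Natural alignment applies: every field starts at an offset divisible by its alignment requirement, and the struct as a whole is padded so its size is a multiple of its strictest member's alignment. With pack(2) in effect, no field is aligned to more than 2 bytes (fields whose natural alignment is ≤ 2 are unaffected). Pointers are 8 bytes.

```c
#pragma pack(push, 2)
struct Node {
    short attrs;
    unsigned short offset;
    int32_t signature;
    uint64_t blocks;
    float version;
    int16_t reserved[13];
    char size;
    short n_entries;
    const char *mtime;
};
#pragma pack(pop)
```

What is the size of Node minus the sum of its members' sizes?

1

@0: attrs [2B, align 2] → 2
@2: offset [2B, align 2] → 4
@4: signature [4B, align 2] → 8
@8: blocks [8B, align 2] → 16
@16: version [4B, align 2] → 20
@20: reserved [26B, align 2] → 46
@46: size [1B, align 1] → 47
+1 pad (align 2)
@48: n_entries [2B, align 2] → 50
@50: mtime [8B, align 2] → 58
size 58, align 2
data bytes 57, size 58 → padding 1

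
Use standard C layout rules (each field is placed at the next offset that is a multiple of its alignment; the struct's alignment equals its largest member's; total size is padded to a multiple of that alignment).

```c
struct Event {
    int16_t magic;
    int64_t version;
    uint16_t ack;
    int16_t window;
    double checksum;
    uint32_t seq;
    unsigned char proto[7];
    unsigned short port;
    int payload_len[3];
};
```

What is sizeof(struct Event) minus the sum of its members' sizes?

17

@0: magic [2B, align 2] → 2
+6 pad (align 8)
@8: version [8B, align 8] → 16
@16: ack [2B, align 2] → 18
@18: window [2B, align 2] → 20
+4 pad (align 8)
@24: checksum [8B, align 8] → 32
@32: seq [4B, align 4] → 36
@36: proto [7B, align 1] → 43
+1 pad (align 2)
@44: port [2B, align 2] → 46
+2 pad (align 4)
@48: payload_len [12B, align 4] → 60
+4 tail pad (align 8)
size 64, align 8
data bytes 47, size 64 → padding 17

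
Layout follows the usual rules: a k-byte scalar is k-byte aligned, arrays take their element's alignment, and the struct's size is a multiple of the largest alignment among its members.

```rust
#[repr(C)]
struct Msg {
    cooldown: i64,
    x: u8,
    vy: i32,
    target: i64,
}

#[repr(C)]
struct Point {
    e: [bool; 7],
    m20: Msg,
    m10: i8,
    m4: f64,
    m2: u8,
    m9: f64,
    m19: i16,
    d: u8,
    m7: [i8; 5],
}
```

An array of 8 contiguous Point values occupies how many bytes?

576

Msg: @0: cooldown [8B, align 8] → 8; @8: x [1B, align 1] → 9; +3 pad (align 4); @12: vy [4B, align 4] → 16; @16: target [8B, align 8] → 24; size 24, align 8
@0: e [7B, align 1] → 7
+1 pad (align 8)
@8: m20 [24B, align 8] → 32
@32: m10 [1B, align 1] → 33
+7 pad (align 8)
@40: m4 [8B, align 8] → 48
@48: m2 [1B, align 1] → 49
+7 pad (align 8)
@56: m9 [8B, align 8] → 64
@64: m19 [2B, align 2] → 66
@66: d [1B, align 1] → 67
@67: m7 [5B, align 1] → 72
size 72, align 8
array of 8: 8 × 72 = 576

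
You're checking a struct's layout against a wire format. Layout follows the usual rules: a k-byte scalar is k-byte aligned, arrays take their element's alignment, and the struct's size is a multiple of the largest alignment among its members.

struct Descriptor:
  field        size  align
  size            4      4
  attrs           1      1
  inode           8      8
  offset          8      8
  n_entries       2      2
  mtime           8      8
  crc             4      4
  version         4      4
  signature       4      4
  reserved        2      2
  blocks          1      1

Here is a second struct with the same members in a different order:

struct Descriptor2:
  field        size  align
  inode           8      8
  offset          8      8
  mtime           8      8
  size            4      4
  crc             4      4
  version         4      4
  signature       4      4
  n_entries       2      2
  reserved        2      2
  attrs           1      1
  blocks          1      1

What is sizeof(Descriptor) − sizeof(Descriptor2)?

size at 0 (size 4, align 4) → ends 4
attrs at 4 (size 1, align 1) → ends 5
pad 3 to align 8 for inode
inode at 8 (size 8, align 8) → ends 16
offset at 16 (size 8, align 8) → ends 24
n_entries at 24 (size 2, align 2) → ends 26
pad 6 to align 8 for mtime
mtime at 32 (size 8, align 8) → ends 40
crc at 40 (size 4, align 4) → ends 44
version at 44 (size 4, align 4) → ends 48
signature at 48 (size 4, align 4) → ends 52
reserved at 52 (size 2, align 2) → ends 54
blocks at 54 (size 1, align 1) → ends 55
tail pad 1 to reach multiple of 8
total 56 bytes, alignment 8
— Descriptor2 —
inode at 0 (size 8, align 8) → ends 8
offset at 8 (size 8, align 8) → ends 16
mtime at 16 (size 8, align 8) → ends 24
size at 24 (size 4, align 4) → ends 28
crc at 28 (size 4, align 4) → ends 32
version at 32 (size 4, align 4) → ends 36
signature at 36 (size 4, align 4) → ends 40
n_entries at 40 (size 2, align 2) → ends 42
reserved at 42 (size 2, align 2) → ends 44
attrs at 44 (size 1, align 1) → ends 45
blocks at 45 (size 1, align 1) → ends 46
tail pad 2 to reach multiple of 8
total 48 bytes, alignment 8
56 − 48 = 8

8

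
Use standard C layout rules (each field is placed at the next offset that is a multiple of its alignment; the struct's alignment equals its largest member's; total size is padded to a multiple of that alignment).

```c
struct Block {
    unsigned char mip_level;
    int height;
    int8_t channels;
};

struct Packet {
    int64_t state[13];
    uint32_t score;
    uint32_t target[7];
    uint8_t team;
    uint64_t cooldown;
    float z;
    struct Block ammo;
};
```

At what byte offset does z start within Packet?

Block: @0: mip_level [1B, align 1] → 1; +3 pad (align 4); @4: height [4B, align 4] → 8; @8: channels [1B, align 1] → 9; +3 tail pad (align 4); size 12, align 4
@0: state [104B, align 8] → 104
@104: score [4B, align 4] → 108
@108: target [28B, align 4] → 136
@136: team [1B, align 1] → 137
+7 pad (align 8)
@144: cooldown [8B, align 8] → 152
@152: z [4B, align 4] → 156

152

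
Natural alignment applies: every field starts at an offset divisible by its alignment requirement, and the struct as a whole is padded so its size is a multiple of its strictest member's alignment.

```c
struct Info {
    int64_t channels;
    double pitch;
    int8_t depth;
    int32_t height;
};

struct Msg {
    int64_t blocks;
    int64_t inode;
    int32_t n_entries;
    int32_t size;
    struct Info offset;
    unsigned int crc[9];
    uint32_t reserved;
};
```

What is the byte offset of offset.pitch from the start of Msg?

32

Info: 0..8  channels  (8B, 8-aligned); 8..16  pitch  (8B, 8-aligned); 16..17  depth  (1B, 1-aligned); 17..20  -- padding (3B); 20..24  height  (4B, 4-aligned); sizeof = 24, alignof = 8
0..8  blocks  (8B, 8-aligned)
8..16  inode  (8B, 8-aligned)
16..20  n_entries  (4B, 4-aligned)
20..24  size  (4B, 4-aligned)
24..48  offset  (24B, 8-aligned)
within Info: pitch at 8
24 + 8 = 32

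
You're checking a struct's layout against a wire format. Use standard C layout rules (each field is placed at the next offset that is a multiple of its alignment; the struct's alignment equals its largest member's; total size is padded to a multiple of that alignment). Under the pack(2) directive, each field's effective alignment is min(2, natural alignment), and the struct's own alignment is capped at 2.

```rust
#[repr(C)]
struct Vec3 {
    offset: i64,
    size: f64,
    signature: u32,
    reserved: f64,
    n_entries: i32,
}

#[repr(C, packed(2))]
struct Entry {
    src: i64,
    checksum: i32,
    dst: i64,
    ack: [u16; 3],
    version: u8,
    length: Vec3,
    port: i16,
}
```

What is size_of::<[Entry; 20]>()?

1400

Vec3: @0: offset [8B, align 8] → 8; @8: size [8B, align 8] → 16; @16: signature [4B, align 4] → 20; +4 pad (align 8); @24: reserved [8B, align 8] → 32; @32: n_entries [4B, align 4] → 36; +4 tail pad (align 8); size 40, align 8
@0: src [8B, align 2] → 8
@8: checksum [4B, align 2] → 12
@12: dst [8B, align 2] → 20
@20: ack [6B, align 2] → 26
@26: version [1B, align 1] → 27
+1 pad (align 2)
@28: length [40B, align 2] → 68
@68: port [2B, align 2] → 70
size 70, align 2
array of 20: 20 × 70 = 1400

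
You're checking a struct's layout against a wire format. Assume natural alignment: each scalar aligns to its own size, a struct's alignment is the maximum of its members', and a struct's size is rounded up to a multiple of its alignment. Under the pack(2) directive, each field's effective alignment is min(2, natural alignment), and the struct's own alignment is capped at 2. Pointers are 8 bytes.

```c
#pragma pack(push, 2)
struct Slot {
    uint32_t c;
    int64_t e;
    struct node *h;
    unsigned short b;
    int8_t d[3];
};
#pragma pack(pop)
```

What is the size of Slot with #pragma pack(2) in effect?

@0: c [4B, align 2] → 4
@4: e [8B, align 2] → 12
@12: h [8B, align 2] → 20
@20: b [2B, align 2] → 22
@22: d [3B, align 1] → 25
+1 tail pad (align 2)
size 26, align 2

26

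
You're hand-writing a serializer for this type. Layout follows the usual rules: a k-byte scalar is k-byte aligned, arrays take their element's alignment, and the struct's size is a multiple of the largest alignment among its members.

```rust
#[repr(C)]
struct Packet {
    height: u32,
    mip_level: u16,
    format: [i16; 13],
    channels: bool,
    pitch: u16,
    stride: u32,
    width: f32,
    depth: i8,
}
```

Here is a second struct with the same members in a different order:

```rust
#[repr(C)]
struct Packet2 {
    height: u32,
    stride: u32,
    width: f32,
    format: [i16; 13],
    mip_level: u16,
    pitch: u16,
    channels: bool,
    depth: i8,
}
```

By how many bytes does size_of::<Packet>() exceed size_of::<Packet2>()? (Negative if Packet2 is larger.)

0..4  height  (4B, 4-aligned)
4..6  mip_level  (2B, 2-aligned)
6..32  format  (26B, 2-aligned)
32..33  channels  (1B, 1-aligned)
33..34  -- padding (1B)
34..36  pitch  (2B, 2-aligned)
36..40  stride  (4B, 4-aligned)
40..44  width  (4B, 4-aligned)
44..45  depth  (1B, 1-aligned)
45..48  -- tail padding (3B)
sizeof = 48, alignof = 4
— Packet2 —
0..4  height  (4B, 4-aligned)
4..8  stride  (4B, 4-aligned)
8..12  width  (4B, 4-aligned)
12..38  format  (26B, 2-aligned)
38..40  mip_level  (2B, 2-aligned)
40..42  pitch  (2B, 2-aligned)
42..43  channels  (1B, 1-aligned)
43..44  depth  (1B, 1-aligned)
sizeof = 44, alignof = 4
48 − 44 = 4

4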